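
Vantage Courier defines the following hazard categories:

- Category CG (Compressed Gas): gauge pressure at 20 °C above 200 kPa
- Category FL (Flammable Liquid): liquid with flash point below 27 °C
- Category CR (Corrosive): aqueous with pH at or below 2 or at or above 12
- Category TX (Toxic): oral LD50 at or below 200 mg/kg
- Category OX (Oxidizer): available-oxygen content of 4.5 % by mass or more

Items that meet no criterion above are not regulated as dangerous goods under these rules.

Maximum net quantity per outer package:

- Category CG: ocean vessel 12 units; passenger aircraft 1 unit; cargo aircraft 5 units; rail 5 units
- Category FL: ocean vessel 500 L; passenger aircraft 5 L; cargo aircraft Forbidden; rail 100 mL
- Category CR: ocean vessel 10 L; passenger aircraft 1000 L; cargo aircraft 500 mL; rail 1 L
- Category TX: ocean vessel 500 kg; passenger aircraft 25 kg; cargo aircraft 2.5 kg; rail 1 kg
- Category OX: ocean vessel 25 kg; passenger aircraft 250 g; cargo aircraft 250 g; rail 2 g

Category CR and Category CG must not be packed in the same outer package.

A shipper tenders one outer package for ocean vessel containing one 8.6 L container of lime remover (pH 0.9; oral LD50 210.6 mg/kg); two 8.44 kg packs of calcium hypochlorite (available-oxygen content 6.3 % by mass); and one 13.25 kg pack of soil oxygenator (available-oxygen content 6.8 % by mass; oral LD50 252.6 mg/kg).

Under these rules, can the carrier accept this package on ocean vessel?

No

With pH 0.9 (≤ 2), the lime remover falls in Category CR.
The calcium hypochlorite has available-oxygen content 6.3 % by mass, which is ≥ 4.5 % by mass, so it is Category OX (Oxidizer).
With available-oxygen content 6.8 % by mass (≥ 4.5 % by mass), the soil oxygenator falls in Category OX.
Total Category OX: (two 8.44 kg packs = 16.88 kg) + 13.25 kg = 30.13 kg.
That exceeds the Category OX ocean vessel limit of 25 kg.
Category CR quantity: 8.6 L.
8.6 L is within the ocean vessel limit of 10 L for Category CR.
The segregation rule (Category CR with Category CG) does not apply to Category OX with Category CR.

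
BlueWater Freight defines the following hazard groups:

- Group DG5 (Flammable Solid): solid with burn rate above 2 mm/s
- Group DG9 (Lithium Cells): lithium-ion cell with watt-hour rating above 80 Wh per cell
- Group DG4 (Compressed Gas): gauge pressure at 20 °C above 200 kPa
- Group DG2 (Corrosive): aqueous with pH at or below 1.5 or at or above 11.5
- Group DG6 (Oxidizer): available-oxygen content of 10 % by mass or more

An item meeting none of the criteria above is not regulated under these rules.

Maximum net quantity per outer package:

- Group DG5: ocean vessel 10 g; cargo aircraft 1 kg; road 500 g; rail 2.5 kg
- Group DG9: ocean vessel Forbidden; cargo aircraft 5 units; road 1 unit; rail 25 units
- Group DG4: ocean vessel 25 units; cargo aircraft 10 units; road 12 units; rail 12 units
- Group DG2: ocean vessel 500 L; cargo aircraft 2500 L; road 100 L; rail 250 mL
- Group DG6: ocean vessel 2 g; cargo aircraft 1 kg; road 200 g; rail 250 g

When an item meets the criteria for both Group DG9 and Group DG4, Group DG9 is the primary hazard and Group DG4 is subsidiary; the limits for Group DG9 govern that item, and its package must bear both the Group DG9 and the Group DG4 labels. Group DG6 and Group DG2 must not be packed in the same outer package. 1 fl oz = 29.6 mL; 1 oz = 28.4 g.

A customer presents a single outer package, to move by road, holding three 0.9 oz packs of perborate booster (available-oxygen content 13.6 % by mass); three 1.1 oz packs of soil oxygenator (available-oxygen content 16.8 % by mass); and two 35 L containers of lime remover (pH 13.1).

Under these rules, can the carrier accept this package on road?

The perborate booster has available-oxygen content 13.6 % by mass, which is ≥ 10 % by mass, so it is Group DG6 (Oxidizer).
Soil oxygenator: available-oxygen content 16.8 % by mass ≥ 10 % by mass → Group DG6 (Oxidizer).
pH 13.1 meets the Group DG2 criterion (Corrosive), so the lime remover is Group DG2.
Total Group DG6: (three 0.9 oz packs = 76.68 g) + (three 1.1 oz packs = 93.72 g) = 170.4 g.
170.4 g ≤ 200 g (road limit, Group DG6) — within limit.
Group DG2 quantity: two 35 L containers = 70 L.
70 L ≤ 100 L (road limit, Group DG2) — within limit.
Group DG6 and Group DG2 may not share an outer package.

No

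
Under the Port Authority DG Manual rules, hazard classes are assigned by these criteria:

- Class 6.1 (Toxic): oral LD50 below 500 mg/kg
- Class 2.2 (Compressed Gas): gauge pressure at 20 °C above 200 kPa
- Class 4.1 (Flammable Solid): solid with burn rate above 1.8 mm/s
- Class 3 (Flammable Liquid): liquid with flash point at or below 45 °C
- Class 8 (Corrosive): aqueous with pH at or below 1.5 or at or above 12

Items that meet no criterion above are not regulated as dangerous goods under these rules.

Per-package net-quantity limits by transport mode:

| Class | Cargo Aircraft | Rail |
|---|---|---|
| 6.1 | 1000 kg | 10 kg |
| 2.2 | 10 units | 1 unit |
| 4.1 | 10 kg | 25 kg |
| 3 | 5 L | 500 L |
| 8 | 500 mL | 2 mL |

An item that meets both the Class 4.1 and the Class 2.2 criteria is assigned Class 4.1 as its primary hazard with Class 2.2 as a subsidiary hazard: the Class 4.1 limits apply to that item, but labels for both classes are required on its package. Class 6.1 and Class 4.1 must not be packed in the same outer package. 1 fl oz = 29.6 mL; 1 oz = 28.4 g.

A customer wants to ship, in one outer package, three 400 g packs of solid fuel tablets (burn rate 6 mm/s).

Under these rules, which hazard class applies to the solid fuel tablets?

Class 4.1

The solid fuel tablets have burn rate 6 mm/s, which is > 1.8 mm/s, so they are Class 4.1 (Flammable Solid).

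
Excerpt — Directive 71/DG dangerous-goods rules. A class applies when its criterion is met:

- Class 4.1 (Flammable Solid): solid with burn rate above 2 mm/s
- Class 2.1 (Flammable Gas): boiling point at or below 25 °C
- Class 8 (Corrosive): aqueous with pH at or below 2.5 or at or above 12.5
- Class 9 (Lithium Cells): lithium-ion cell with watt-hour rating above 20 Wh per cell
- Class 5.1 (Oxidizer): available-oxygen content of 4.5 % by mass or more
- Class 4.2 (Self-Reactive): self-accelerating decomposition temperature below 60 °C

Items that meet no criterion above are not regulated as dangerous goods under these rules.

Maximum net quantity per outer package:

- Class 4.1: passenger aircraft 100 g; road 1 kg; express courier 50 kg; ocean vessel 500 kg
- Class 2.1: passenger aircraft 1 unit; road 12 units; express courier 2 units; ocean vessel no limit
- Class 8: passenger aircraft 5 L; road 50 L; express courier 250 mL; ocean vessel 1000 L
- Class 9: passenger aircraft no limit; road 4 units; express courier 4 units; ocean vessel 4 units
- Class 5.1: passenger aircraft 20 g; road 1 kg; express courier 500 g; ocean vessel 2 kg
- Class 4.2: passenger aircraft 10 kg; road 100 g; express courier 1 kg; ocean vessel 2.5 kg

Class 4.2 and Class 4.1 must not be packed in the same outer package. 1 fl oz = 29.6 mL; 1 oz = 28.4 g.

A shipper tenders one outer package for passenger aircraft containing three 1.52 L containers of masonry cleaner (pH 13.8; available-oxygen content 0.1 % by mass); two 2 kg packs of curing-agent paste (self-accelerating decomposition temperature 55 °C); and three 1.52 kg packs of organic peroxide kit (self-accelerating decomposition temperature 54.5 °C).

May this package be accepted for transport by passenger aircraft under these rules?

Yes

The masonry cleaner has pH 13.8, which is ≥ 12.5, so it is Class 8 (Corrosive).
Self-accelerating decomposition temperature 55 °C meets the Class 4.2 criterion (Self-Reactive), so the curing-agent paste is Class 4.2.
With self-accelerating decomposition temperature 54.5 °C (< 60 °C), the organic peroxide kit falls in Class 4.2.
Class 4.2 net quantity: (two 2 kg packs = 4 kg) + (three 1.52 kg packs = 4.56 kg) = 8.56 kg.
That is within the Class 4.2 passenger aircraft limit of 10 kg.
Class 8 quantity: three 1.52 L containers = 4.56 L.
That is within the Class 8 passenger aircraft limit of 5 L.
The segregation rule (Class 4.2 with Class 4.1) does not apply to Class 4.2 with Class 8.
Every hazard class is within its passenger aircraft limit and no segregation rule is violated.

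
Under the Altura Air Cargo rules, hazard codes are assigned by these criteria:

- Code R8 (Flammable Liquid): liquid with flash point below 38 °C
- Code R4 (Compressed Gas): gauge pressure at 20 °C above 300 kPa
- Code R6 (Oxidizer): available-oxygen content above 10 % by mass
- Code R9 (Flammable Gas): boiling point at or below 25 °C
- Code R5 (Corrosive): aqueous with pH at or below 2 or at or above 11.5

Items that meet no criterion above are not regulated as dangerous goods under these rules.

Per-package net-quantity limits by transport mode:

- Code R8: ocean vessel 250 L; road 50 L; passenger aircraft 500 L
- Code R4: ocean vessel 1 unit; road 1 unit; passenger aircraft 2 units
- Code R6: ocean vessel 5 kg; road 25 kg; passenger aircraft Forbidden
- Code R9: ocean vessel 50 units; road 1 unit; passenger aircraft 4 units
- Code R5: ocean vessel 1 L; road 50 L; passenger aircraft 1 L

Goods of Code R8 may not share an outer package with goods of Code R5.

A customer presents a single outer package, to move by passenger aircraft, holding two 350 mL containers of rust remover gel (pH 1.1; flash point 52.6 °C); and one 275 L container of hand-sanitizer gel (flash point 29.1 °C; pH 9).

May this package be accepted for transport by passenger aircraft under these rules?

With pH 1.1 (≤ 2), the rust remover gel falls in Code R5.
Hand-sanitizer gel: flash point 29.1 °C < 38 °C → Code R8 (Flammable Liquid).
Code R8 quantity: 275 L.
That is within the Code R8 passenger aircraft limit of 500 L.
Code R5 quantity: two 350 mL containers = 700 mL.
700 mL ≤ 1 L (passenger aircraft limit, Code R5) — within limit.
Code R8 and Code R5 may not share an outer package.

No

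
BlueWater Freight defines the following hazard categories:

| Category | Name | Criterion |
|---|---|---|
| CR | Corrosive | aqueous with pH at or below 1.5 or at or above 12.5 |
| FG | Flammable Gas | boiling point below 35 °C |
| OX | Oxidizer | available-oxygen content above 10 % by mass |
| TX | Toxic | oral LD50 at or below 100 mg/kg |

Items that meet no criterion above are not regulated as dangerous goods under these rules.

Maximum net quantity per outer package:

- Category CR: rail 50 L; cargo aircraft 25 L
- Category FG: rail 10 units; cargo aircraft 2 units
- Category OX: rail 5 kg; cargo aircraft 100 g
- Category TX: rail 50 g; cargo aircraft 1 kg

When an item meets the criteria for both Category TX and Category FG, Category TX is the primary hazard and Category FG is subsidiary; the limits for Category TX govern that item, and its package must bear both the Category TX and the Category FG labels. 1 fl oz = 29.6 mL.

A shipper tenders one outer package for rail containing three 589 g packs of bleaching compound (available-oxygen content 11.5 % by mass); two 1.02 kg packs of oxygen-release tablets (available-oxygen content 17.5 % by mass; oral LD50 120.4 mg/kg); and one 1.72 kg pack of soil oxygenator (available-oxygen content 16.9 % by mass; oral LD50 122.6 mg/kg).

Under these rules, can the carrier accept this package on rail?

Available-oxygen content 11.5 % by mass meets the Category OX criterion (Oxidizer), so the bleaching compound is Category OX.
Available-oxygen content 17.5 % by mass meets the Category OX criterion (Oxidizer), so the oxygen-release tablets are Category OX.
Available-oxygen content 16.9 % by mass meets the Category OX criterion (Oxidizer), so the soil oxygenator is Category OX.
Category OX net quantity: (three 589 g packs = 1.767 kg) + (two 1.02 kg packs = 2.04 kg) + 1.72 kg = 5.527 kg.
5.527 kg > 5 kg (rail limit, Category OX) — over the limit.

No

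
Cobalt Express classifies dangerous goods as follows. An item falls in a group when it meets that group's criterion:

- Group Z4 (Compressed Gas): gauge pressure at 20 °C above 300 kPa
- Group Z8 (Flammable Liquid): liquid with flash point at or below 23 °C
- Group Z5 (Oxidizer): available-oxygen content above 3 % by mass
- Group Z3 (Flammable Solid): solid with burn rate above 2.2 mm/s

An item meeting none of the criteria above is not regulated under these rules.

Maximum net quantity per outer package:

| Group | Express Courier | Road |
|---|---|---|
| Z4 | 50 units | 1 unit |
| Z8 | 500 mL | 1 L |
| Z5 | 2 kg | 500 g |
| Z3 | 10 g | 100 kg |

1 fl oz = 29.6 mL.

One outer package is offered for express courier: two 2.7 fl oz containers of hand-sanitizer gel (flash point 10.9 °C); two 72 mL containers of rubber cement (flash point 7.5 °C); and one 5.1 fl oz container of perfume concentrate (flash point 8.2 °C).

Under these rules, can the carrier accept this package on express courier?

Flash point 10.9 °C meets the Group Z8 criterion (Flammable Liquid), so the hand-sanitizer gel is Group Z8.
The rubber cement has flash point 7.5 °C, which is ≤ 23 °C, so it is Group Z8 (Flammable Liquid).
With flash point 8.2 °C (≤ 23 °C), the perfume concentrate falls in Group Z8.
Total Group Z8: (two 2.7 fl oz containers = 159.84 mL) + (two 72 mL containers = 144 mL) + (one 5.1 fl oz container = 150.96 mL) = 454.8 mL.
454.8 mL is within the express courier limit of 500 mL for Group Z8.

Yes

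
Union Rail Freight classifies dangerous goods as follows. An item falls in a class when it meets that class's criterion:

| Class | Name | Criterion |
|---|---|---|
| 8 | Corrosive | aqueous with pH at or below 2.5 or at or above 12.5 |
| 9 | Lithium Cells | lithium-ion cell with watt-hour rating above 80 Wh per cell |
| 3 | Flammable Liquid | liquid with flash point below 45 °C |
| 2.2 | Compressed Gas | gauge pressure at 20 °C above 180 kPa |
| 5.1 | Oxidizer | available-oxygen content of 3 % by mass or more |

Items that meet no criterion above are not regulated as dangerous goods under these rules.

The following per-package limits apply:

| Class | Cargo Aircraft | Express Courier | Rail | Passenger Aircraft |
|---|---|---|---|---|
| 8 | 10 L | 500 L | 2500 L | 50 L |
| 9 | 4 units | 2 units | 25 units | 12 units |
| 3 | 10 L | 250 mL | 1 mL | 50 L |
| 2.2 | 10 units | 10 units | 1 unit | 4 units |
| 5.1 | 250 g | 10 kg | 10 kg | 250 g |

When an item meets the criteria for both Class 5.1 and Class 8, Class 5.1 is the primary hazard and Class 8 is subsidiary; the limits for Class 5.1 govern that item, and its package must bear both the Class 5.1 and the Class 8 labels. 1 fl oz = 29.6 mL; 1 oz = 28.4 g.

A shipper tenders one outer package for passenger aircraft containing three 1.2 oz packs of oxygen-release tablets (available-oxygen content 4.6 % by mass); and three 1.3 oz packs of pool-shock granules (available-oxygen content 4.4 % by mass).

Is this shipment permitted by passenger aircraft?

With available-oxygen content 4.6 % by mass (≥ 3 % by mass), the oxygen-release tablets fall in Class 5.1.
Available-oxygen content 4.4 % by mass meets the Class 5.1 criterion (Oxidizer), so the pool-shock granules are Class 5.1.
Total Class 5.1: (three 1.2 oz packs = 102.24 g) + (three 1.3 oz packs = 110.76 g) = 213 g.
That is within the Class 5.1 passenger aircraft limit of 250 g.

Yes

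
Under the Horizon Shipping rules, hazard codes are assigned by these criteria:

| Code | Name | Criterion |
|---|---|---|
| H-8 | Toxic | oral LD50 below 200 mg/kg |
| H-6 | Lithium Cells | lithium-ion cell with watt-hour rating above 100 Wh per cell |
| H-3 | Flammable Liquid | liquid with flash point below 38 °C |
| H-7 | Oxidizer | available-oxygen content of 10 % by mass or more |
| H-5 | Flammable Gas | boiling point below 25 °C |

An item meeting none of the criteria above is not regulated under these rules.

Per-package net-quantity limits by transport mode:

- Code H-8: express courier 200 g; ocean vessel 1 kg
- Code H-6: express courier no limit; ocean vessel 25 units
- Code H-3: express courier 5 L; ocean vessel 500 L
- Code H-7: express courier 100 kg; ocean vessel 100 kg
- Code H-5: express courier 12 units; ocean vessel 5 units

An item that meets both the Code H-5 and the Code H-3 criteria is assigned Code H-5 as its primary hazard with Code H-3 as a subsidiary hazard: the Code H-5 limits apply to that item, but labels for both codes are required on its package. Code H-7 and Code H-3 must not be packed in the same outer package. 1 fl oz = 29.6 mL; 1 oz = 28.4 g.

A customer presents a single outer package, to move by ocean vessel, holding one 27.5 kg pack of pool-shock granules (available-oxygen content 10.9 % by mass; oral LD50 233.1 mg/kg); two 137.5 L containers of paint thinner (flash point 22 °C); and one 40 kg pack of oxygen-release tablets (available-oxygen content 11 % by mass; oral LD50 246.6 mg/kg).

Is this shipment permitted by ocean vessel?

Available-oxygen content 10.9 % by mass meets the Code H-7 criterion (Oxidizer), so the pool-shock granules are Code H-7.
Flash point 22 °C meets the Code H-3 criterion (Flammable Liquid), so the paint thinner is Code H-3.
With available-oxygen content 11 % by mass (≥ 10 % by mass), the oxygen-release tablets fall in Code H-7.
Total Code H-7: 27.5 kg + 40 kg = 67.5 kg.
67.5 kg ≤ 100 kg (ocean vessel limit, Code H-7) — within limit.
Code H-3 quantity: two 137.5 L containers = 275 L.
That is within the Code H-3 ocean vessel limit of 500 L.
Code H-7 and Code H-3 may not share an outer package.

No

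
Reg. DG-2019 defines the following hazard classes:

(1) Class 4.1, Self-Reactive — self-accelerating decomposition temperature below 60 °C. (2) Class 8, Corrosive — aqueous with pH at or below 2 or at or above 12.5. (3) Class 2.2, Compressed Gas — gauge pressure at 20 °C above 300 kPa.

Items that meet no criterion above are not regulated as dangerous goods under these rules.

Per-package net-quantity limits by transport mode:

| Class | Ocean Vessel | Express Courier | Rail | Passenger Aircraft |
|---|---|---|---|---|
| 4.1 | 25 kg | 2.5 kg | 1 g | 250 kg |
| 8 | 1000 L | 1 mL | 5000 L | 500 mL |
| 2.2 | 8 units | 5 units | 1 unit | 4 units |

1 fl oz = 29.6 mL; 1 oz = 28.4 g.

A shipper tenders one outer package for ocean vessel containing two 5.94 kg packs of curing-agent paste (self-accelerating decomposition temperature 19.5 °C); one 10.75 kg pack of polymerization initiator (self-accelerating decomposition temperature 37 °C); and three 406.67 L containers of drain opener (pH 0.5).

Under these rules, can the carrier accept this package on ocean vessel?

No

Self-accelerating decomposition temperature 19.5 °C meets the Class 4.1 criterion (Self-Reactive), so the curing-agent paste is Class 4.1.
The polymerization initiator has self-accelerating decomposition temperature 37 °C, which is < 60 °C, so it is Class 4.1 (Self-Reactive).
pH 0.5 meets the Class 8 criterion (Corrosive), so the drain opener is Class 8.
Class 8 quantity: three 406.67 L containers = 1220.01 L.
That exceeds the Class 8 ocean vessel limit of 1000 L.
Class 4.1 net quantity: (two 5.94 kg packs = 11.88 kg) + 10.75 kg = 22.63 kg.
That is within the Class 4.1 ocean vessel limit of 25 kg.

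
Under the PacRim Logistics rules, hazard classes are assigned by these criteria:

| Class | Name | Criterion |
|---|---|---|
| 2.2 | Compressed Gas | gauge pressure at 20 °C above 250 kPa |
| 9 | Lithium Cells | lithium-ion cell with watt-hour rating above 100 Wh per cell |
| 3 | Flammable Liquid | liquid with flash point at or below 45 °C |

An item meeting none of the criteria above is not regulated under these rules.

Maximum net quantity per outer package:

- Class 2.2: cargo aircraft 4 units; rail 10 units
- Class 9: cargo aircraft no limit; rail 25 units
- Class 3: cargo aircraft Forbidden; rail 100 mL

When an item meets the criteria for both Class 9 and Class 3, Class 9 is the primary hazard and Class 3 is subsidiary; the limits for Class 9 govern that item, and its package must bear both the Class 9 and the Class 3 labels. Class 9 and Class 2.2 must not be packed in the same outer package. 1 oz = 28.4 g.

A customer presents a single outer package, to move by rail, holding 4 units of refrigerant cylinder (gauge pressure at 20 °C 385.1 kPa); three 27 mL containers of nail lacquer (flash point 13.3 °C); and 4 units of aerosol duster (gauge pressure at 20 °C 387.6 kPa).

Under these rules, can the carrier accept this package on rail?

Refrigerant cylinder: gauge pressure at 20 °C 385.1 kPa > 250 kPa → Class 2.2 (Compressed Gas).
With flash point 13.3 °C (≤ 45 °C), the nail lacquer falls in Class 3.
The aerosol duster has gauge pressure at 20 °C 387.6 kPa, which is > 250 kPa, so it is Class 2.2 (Compressed Gas).
Total Class 2.2: 4 units + 4 units = 8 units.
8 units is within the rail limit of 10 units for Class 2.2.
Class 3 quantity: three 27 mL containers = 81 mL.
81 mL ≤ 100 mL (rail limit, Class 3) — within limit.
The segregation rule (Class 9 with Class 2.2) does not apply to Class 2.2 with Class 3.
Every hazard class is within its rail limit and no segregation rule is violated.

Yes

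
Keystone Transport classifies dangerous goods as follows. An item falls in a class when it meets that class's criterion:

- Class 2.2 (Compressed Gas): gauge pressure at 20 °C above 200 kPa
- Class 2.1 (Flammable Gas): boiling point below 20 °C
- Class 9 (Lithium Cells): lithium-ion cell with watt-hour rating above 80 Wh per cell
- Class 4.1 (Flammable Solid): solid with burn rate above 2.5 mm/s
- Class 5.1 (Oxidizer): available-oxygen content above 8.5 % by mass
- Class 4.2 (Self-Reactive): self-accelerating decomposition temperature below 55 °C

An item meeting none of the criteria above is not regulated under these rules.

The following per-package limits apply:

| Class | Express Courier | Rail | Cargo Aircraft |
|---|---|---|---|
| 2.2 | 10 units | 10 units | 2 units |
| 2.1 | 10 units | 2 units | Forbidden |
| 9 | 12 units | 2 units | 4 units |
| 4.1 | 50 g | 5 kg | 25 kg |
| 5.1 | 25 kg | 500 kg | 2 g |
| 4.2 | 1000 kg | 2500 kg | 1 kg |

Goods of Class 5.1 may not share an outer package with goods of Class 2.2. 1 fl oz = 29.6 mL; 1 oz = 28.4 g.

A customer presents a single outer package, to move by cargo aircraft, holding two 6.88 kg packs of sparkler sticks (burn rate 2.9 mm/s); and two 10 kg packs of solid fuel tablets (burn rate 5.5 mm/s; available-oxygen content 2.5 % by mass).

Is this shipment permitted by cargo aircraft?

With burn rate 2.9 mm/s (> 2.5 mm/s), the sparkler sticks fall in Class 4.1.
The solid fuel tablets have burn rate 5.5 mm/s, which is > 2.5 mm/s, so they are Class 4.1 (Flammable Solid).
Class 4.1 net quantity: (two 6.88 kg packs = 13.76 kg) + (two 10 kg packs = 20 kg) = 33.76 kg.
33.76 kg exceeds the cargo aircraft limit of 25 kg for Class 4.1.

No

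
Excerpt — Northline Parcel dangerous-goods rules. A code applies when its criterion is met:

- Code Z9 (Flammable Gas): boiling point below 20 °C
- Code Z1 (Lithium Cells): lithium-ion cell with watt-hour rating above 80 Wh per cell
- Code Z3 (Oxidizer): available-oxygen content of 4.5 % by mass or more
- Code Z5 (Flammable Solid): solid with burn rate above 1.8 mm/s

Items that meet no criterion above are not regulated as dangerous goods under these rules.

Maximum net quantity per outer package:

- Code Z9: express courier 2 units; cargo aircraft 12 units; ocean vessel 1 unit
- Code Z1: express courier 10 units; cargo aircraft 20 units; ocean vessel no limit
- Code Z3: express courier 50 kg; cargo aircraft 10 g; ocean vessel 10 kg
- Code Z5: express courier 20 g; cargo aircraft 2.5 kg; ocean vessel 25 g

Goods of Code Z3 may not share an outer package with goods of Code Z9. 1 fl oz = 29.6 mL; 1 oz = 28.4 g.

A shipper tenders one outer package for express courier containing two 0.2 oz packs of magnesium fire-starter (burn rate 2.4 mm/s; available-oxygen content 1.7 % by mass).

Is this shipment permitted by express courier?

Magnesium fire-starter: burn rate 2.4 mm/s > 1.8 mm/s → Code Z5 (Flammable Solid).
Code Z5 quantity: two 0.2 oz packs = 11.36 g.
11.36 g ≤ 20 g (express courier limit, Code Z5) — within limit.

Yes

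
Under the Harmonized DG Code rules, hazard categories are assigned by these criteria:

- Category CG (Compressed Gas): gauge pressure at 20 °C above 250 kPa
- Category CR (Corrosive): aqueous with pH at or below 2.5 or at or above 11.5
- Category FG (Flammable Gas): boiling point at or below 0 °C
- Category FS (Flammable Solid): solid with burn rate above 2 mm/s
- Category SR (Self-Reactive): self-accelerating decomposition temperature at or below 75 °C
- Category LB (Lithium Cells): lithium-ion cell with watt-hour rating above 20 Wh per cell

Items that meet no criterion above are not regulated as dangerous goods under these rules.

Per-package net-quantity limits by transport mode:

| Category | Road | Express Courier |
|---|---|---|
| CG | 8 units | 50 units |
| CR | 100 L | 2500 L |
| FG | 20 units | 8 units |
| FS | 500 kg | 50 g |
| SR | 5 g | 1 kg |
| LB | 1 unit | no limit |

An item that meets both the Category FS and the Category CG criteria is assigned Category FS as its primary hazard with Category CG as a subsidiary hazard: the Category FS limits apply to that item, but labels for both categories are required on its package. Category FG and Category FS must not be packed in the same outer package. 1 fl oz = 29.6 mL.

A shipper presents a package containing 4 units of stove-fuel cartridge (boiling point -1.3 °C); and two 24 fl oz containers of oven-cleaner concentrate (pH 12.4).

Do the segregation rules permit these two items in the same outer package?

Yes

Boiling point -1.3 °C meets the Category FG criterion (Flammable Gas), so the stove-fuel cartridge is Category FG.
With pH 12.4 (≥ 11.5), the oven-cleaner concentrate falls in Category CR.
No segregation rule bars Category FG with Category CR.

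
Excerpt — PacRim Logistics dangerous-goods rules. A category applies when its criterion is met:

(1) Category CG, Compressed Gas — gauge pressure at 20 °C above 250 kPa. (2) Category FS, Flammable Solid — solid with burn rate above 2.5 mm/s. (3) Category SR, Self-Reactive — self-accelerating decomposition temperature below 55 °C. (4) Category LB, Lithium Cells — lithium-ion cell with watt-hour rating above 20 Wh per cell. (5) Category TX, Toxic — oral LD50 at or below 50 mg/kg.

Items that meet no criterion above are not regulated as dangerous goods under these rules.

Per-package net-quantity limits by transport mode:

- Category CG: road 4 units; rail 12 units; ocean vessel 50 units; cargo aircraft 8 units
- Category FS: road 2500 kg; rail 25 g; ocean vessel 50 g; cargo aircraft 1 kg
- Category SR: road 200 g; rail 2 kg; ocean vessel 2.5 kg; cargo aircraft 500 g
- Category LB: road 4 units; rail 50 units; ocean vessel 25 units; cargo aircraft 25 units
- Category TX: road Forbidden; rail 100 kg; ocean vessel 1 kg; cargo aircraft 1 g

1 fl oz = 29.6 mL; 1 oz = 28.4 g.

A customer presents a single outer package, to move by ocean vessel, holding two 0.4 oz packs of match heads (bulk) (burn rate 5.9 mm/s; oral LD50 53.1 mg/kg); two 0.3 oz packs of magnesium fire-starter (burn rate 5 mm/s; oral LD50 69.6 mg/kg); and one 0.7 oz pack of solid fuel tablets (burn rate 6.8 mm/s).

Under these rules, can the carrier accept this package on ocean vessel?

No

The match heads (bulk) have burn rate 5.9 mm/s, which is > 2.5 mm/s, so they are Category FS (Flammable Solid).
The magnesium fire-starter has burn rate 5 mm/s, which is > 2.5 mm/s, so it is Category FS (Flammable Solid).
Solid fuel tablets: burn rate 6.8 mm/s > 2.5 mm/s → Category FS (Flammable Solid).
Total Category FS: (two 0.4 oz packs = 22.72 g) + (two 0.3 oz packs = 17.04 g) + (one 0.7 oz pack = 19.88 g) = 59.64 g.
59.64 g > 50 g (ocean vessel limit, Category FS) — over the limit.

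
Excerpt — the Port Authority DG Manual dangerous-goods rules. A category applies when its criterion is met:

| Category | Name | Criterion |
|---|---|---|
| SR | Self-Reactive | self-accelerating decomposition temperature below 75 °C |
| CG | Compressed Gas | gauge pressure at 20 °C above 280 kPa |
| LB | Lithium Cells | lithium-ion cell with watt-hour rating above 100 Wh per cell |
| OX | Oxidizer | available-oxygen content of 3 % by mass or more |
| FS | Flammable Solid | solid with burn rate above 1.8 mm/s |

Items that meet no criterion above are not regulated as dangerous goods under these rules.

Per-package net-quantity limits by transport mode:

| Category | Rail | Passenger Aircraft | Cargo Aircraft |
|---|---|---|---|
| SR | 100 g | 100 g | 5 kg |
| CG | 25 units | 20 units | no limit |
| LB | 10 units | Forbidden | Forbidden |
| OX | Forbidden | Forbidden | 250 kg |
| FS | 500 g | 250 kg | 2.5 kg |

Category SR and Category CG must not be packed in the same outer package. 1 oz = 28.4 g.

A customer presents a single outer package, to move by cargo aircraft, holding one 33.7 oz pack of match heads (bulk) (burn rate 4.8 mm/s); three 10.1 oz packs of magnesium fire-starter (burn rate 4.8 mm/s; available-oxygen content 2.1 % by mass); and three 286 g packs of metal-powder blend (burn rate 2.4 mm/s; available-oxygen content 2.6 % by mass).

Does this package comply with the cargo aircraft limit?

No

Match heads (bulk): burn rate 4.8 mm/s > 1.8 mm/s → Category FS (Flammable Solid).
Magnesium fire-starter: burn rate 4.8 mm/s > 1.8 mm/s → Category FS (Flammable Solid).
Metal-powder blend: burn rate 2.4 mm/s > 1.8 mm/s → Category FS (Flammable Solid).
Total Category FS: (one 33.7 oz pack = 957.08 g) + (three 10.1 oz packs = 860.52 g) + (three 286 g packs = 858 g) = 2675.6 g.
That exceeds the Category FS cargo aircraft limit of 2.5 kg.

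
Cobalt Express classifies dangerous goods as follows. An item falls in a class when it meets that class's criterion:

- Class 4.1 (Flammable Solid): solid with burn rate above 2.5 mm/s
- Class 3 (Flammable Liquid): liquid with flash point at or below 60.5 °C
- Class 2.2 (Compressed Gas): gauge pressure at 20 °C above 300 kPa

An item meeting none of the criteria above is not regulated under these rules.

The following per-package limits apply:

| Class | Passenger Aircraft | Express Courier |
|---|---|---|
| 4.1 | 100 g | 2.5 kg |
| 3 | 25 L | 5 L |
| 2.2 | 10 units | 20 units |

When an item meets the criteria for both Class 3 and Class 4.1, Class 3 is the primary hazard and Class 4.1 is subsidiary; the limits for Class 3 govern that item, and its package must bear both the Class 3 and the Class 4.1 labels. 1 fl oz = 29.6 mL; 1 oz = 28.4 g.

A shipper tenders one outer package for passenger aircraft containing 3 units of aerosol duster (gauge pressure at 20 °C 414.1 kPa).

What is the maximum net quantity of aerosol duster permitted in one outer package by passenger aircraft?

10 units

Aerosol duster: gauge pressure at 20 °C 414.1 kPa > 300 kPa → Class 2.2 (Compressed Gas).
The passenger aircraft limit for Class 2.2 is 10 units.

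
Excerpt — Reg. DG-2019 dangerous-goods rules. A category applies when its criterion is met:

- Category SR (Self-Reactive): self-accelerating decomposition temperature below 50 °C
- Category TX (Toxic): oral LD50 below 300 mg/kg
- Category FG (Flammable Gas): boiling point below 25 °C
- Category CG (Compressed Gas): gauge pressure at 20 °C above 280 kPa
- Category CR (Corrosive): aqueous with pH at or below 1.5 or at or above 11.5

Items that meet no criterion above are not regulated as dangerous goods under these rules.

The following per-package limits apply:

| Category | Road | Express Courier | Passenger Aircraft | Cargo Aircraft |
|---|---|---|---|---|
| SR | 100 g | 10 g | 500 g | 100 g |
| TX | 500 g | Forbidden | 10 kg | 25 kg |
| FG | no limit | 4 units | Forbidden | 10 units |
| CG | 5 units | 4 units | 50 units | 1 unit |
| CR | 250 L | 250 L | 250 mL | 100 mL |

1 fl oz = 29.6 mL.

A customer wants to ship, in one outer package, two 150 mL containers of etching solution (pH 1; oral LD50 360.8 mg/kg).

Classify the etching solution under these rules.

With pH 1 (≤ 1.5), the etching solution falls in Category CR.

Category CR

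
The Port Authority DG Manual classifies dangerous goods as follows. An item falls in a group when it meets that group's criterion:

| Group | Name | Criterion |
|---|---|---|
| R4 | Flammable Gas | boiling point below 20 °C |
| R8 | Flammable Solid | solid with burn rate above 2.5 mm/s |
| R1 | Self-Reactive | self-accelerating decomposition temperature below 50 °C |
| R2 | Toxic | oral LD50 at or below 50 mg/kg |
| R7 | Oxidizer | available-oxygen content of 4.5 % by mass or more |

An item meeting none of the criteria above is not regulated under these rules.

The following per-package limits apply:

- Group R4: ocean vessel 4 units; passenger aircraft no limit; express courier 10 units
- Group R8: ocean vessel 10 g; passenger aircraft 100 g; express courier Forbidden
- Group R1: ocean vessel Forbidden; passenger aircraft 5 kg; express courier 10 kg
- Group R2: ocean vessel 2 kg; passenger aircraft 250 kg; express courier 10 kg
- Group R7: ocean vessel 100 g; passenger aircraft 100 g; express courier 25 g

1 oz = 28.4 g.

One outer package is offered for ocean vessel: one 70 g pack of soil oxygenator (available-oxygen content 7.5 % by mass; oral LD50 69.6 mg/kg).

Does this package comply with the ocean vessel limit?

Yes

Available-oxygen content 7.5 % by mass meets the Group R7 criterion (Oxidizer), so the soil oxygenator is Group R7.
Group R7 quantity: 70 g.
70 g is within the ocean vessel limit of 100 g for Group R7.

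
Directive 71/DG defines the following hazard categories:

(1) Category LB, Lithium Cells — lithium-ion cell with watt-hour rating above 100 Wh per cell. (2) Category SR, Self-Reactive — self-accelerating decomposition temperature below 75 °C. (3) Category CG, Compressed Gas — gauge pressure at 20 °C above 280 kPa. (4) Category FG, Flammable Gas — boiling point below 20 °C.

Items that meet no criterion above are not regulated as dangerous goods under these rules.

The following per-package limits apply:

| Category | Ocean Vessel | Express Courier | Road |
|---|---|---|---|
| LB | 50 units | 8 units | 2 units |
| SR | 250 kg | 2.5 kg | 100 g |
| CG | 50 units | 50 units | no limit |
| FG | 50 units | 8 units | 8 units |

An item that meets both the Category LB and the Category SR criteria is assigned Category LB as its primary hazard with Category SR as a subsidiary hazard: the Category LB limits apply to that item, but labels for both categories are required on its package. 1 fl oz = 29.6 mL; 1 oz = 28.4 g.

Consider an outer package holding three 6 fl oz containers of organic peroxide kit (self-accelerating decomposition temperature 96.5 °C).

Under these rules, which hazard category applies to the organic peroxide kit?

Not regulated

self-accelerating decomposition temperature 96.5 °C is not below 75 °C, so Category SR does not apply.
No criterion is met, so the item is not regulated.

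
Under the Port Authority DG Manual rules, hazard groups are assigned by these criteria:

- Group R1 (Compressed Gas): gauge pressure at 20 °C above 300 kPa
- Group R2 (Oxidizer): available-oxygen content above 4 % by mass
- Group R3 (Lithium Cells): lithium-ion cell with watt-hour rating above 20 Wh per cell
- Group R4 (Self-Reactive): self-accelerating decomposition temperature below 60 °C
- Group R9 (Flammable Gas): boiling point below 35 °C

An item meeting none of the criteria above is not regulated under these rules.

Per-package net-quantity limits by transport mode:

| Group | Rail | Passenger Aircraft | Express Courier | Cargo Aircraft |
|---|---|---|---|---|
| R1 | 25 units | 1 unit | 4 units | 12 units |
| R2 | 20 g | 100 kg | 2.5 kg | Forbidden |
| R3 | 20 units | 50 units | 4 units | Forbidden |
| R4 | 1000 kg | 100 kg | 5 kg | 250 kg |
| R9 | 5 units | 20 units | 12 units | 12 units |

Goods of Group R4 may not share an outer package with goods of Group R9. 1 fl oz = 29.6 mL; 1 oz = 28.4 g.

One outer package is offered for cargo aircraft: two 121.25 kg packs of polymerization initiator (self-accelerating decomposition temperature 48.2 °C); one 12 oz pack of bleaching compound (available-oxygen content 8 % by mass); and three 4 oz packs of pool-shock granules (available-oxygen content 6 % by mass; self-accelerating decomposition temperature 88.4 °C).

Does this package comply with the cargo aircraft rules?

No

Self-accelerating decomposition temperature 48.2 °C meets the Group R4 criterion (Self-Reactive), so the polymerization initiator is Group R4.
The bleaching compound has available-oxygen content 8 % by mass, which is > 4 % by mass, so it is Group R2 (Oxidizer).
Pool-shock granules: available-oxygen content 6 % by mass > 4 % by mass → Group R2 (Oxidizer).
Group R2 net quantity: (one 12 oz pack = 340.8 g) + (three 4 oz packs = 340.8 g) = 681.6 g.
Group R2 is Forbidden by cargo aircraft.
Group R4 quantity: two 121.25 kg packs = 242.5 kg.
242.5 kg is within the cargo aircraft limit of 250 kg for Group R4.
The segregation rule (Group R4 with Group R9) does not apply to Group R2 with Group R4.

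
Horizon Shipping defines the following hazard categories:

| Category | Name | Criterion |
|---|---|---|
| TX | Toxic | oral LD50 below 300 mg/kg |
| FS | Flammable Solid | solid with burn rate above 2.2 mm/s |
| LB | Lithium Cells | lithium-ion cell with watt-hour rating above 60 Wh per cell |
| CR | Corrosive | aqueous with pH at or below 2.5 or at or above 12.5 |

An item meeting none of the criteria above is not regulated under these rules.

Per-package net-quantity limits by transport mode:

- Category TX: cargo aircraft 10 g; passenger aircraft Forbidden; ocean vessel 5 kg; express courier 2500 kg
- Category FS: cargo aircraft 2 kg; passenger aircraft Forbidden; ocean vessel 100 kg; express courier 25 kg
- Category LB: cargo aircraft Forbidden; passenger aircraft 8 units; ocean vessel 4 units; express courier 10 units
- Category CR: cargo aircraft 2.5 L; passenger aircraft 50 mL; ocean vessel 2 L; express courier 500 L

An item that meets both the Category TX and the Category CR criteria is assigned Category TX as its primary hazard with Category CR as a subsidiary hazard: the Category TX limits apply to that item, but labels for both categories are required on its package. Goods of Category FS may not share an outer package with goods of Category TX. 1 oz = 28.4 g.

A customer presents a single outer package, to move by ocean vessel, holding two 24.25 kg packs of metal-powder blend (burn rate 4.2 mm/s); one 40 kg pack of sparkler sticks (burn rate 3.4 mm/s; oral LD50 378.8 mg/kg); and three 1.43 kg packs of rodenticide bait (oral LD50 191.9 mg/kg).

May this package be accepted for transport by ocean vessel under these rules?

No

Burn rate 4.2 mm/s meets the Category FS criterion (Flammable Solid), so the metal-powder blend is Category FS.
Sparkler sticks: burn rate 3.4 mm/s > 2.2 mm/s → Category FS (Flammable Solid).
The rodenticide bait has oral LD50 191.9 mg/kg, which is < 300 mg/kg, so it is Category TX (Toxic).
Total Category FS: (two 24.25 kg packs = 48.5 kg) + 40 kg = 88.5 kg.
88.5 kg is within the ocean vessel limit of 100 kg for Category FS.
Category TX quantity: three 1.43 kg packs = 4.29 kg.
That is within the Category TX ocean vessel limit of 5 kg.
Category FS and Category TX may not share an outer package.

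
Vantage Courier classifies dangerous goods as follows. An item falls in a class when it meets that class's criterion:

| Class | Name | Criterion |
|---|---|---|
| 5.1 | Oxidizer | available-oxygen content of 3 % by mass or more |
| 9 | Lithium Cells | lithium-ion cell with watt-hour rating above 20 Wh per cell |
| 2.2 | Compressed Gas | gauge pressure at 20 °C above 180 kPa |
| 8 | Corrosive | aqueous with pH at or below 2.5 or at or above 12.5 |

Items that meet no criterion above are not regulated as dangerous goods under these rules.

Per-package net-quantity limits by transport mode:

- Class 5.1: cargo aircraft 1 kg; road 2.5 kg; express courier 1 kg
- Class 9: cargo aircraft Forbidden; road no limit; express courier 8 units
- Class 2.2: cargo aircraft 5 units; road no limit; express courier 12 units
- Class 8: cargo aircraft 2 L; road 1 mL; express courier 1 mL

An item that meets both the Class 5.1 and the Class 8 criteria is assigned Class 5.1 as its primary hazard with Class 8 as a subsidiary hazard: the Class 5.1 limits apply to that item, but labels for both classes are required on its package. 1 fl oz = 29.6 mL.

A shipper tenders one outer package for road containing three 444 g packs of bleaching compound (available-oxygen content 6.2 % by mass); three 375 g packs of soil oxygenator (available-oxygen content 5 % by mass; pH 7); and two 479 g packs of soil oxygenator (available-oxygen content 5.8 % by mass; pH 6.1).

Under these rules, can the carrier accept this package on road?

No

Bleaching compound: available-oxygen content 6.2 % by mass ≥ 3 % by mass → Class 5.1 (Oxidizer).
Available-oxygen content 5 % by mass meets the Class 5.1 criterion (Oxidizer), so the soil oxygenator is Class 5.1.
Available-oxygen content 5.8 % by mass meets the Class 5.1 criterion (Oxidizer), so the soil oxygenator is Class 5.1.
Class 5.1 net quantity: (three 444 g packs = 1.332 kg) + (three 375 g packs = 1.125 kg) + (two 479 g packs = 958 g) = 3.415 kg.
That exceeds the Class 5.1 road limit of 2.5 kg.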